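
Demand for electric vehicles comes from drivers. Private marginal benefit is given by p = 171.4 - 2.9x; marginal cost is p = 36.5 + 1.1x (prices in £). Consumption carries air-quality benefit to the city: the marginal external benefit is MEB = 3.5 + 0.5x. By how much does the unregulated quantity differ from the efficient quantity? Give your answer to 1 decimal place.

Market equilibrium (private): 36.5 + 1.1x = 171.4 - 2.9x → x_m = 33.7250.
Social marginal benefit = demand + MEB = 174.9 - 2.4x.
Set SMB = MC: 174.9 - 2.4x = 36.5 + 1.1x → x* = 39.5429.
Gap = |33.7250 − 39.5429| = 5.8179.

5.8 units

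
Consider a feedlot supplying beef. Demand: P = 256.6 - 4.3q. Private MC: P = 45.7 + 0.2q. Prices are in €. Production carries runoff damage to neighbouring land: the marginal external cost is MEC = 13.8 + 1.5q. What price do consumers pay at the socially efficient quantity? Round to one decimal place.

Social marginal cost = private MC + MEC = 59.5 + 1.7q.
Set SMC = demand: 59.5 + 1.7q = 256.6 - 4.3q → q* = 32.8500.
Consumer price on the demand curve at q*: 256.6 − 4.3×32.8500 = 115.3450.

P = €115.3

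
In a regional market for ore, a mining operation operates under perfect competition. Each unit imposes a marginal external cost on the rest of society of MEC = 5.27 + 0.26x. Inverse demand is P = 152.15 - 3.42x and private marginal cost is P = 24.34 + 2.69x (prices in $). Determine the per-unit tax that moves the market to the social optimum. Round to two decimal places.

tax = $10.27 per unit

Social marginal cost = private MC + MEC = 29.61 + 2.95x.
Set SMC = demand: 29.61 + 2.95x = 152.15 - 3.42x → x* = 19.2370.
The Pigouvian tax equals MEC at x*: 5.27 + 0.26×19.2370 = 10.2716.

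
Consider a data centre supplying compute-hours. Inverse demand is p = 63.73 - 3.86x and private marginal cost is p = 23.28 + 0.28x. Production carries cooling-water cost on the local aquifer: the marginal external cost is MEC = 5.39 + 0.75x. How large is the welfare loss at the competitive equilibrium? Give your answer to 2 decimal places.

Market equilibrium (private): 23.28 + 0.28x = 63.73 - 3.86x → x_m = 9.7705.
Social marginal cost = private MC + MEC = 28.67 + 1.03x.
Set SMC = demand: 28.67 + 1.03x = 63.73 - 3.86x → x* = 7.1697.
The loss is the area between SMC and demand from x* to x_m; with linear curves that's a triangle of height MEC(x_m).
DWL = ½ × 2.6008 × 12.7179 = 16.5384.

DWL = 16.54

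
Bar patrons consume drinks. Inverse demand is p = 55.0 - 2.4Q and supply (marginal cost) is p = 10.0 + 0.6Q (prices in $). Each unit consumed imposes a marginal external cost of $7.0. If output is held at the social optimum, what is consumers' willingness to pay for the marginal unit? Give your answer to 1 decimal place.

P = $24.6

Social marginal benefit = demand − MEC = 48.0 - 2.4Q.
Set SMB = MC: 48.0 - 2.4Q = 10.0 + 0.6Q → Q* = 12.6667.
Consumer price on the demand curve at Q*: 55.0 − 2.4×12.6667 = 24.5999.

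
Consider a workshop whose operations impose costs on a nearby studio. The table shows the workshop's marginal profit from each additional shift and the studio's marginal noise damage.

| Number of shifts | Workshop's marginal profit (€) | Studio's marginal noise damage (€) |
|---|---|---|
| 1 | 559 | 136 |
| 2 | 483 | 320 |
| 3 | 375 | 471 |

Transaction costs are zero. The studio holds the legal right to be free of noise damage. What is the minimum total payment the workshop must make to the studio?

€456

Efficient level: marginal profit ≥ marginal noise damage through level 2, so k* = 2.
With the studio holding the right, the workshop must at least compensate total damage at k*: 136 + 320 = 456.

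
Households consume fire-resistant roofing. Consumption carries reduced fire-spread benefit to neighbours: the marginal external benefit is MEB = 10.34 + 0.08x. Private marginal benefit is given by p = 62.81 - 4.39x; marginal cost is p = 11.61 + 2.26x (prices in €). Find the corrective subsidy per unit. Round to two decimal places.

subsidy = €11.09 per unit

Social marginal benefit = demand + MEB = 73.15 - 4.31x.
Set SMB = MC: 73.15 - 4.31x = 11.61 + 2.26x → x* = 9.3668.
The Pigouvian subsidy equals MEB at x*: 10.34 + 0.08×9.3668 = 11.0893.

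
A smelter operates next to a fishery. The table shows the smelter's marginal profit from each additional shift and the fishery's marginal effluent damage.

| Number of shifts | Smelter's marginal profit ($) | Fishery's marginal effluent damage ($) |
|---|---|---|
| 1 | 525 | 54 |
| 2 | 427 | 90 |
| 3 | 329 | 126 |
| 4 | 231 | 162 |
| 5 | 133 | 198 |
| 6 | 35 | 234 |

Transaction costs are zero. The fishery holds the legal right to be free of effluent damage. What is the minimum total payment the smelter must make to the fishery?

$432

Efficient level: marginal profit ≥ marginal effluent damage through level 4, so k* = 4.
With the fishery holding the right, the smelter must at least compensate total damage at k*: 54 + 90 + 126 + 162 = 432.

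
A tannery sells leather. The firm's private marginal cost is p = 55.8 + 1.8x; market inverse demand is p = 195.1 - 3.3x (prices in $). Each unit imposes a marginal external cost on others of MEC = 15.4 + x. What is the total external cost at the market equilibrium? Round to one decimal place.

Market equilibrium (private): 55.8 + 1.8x = 195.1 - 3.3x → x_m = 27.3137.
Total external cost = ∫₀^{x_m} (15.4 + 1.0x) dx = 15.4×27.3137 + ½×1.0×27.3137² = 793.6501.

$793.7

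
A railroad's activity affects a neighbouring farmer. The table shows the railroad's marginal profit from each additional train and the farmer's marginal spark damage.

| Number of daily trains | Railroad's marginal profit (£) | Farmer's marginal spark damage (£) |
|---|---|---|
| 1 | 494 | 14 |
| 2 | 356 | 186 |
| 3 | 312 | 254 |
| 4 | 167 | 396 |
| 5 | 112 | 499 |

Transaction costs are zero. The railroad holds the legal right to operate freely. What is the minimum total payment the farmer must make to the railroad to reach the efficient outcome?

Left alone the railroad would choose level 5 (marginal profit stays positive).
Efficient level: k* = 3 (marginal profit ≥ marginal spark damage through 3).
The farmer must at least cover the railroad's forgone profit from cutting 5→3: 167 + 112 = 279.

£279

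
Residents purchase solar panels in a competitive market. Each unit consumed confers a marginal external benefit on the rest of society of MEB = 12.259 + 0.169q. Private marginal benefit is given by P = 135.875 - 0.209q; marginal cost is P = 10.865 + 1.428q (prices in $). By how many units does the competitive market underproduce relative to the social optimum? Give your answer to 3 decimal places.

17.142 units

Market equilibrium (private): 10.865 + 1.428q = 135.875 - 0.209q → q_m = 76.3653.
Social marginal benefit = demand + MEB = 148.134 - 0.040q.
Set SMB = MC: 148.134 - 0.040q = 10.865 + 1.428q → q* = 93.5075.
Gap = |76.3653 − 93.5075| = 17.1422.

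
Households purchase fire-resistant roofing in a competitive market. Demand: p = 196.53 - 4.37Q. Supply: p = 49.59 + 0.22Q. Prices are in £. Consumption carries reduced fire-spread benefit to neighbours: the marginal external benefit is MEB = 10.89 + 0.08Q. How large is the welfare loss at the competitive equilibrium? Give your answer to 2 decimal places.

Market equilibrium (private): 49.59 + 0.22Q = 196.53 - 4.37Q → Q_m = 32.0131.
Social marginal benefit = demand + MEB = 207.42 - 4.29Q.
Set SMB = MC: 207.42 - 4.29Q = 49.59 + 0.22Q → Q* = 34.9956.
Between Q* and Q_m the wedge SMB − MC runs linearly from 0 to MEB(Q_m), so the loss is a triangle.
DWL = ½ × 2.9825 × 13.4510 = 20.0588.

DWL = £20.06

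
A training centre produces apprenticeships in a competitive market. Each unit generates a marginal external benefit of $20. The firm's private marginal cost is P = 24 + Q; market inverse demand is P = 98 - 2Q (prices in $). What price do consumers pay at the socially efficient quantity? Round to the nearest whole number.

Social marginal cost = private MC − MEB = 4 + Q.
Set SMC = demand: 4 + Q = 98 - 2Q → Q* = 31.3333.
Consumer price on the demand curve at Q*: 98 − 2×31.3333 = 35.3334.

P = $35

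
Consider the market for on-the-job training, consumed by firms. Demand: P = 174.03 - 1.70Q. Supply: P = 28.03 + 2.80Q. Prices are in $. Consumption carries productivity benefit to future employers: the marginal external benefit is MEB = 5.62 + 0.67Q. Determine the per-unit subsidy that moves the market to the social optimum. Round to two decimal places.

Social marginal benefit = demand + MEB = 179.65 - 1.03Q.
Set SMB = MC: 179.65 - 1.03Q = 28.03 + 2.80Q → Q* = 39.5875.
The Pigouvian subsidy equals MEB at Q*: 5.62 + 0.67×39.5875 = 32.1436.

subsidy = $32.14 per unit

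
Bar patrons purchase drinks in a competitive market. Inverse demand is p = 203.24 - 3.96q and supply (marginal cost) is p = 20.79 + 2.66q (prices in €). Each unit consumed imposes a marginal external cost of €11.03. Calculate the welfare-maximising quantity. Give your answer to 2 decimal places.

Social marginal benefit = demand − MEC = 192.21 - 3.96q.
Set SMB = MC: 192.21 - 3.96q = 20.79 + 2.66q → q* = 25.8943.

q* = 25.89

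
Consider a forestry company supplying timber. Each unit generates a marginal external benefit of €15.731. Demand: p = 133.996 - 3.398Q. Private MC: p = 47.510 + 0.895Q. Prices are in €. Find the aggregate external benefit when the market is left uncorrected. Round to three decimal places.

Market equilibrium (private): 47.510 + 0.895Q = 133.996 - 3.398Q → Q_m = 20.1458.
Total external benefit = MEB × Q_m = 15.731 × 20.1458 = 316.9136.

€316.914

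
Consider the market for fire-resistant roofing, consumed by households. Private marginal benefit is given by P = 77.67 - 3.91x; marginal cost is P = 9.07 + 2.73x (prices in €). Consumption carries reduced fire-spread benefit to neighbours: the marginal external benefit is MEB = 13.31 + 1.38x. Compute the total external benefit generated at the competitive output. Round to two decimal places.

€211.16

Market equilibrium (private): 9.07 + 2.73x = 77.67 - 3.91x → x_m = 10.3313.
Total external benefit = ∫₀^{x_m} (13.31 + 1.38x) dx = 13.31×10.3313 + ½×1.38×10.3313² = 211.1573.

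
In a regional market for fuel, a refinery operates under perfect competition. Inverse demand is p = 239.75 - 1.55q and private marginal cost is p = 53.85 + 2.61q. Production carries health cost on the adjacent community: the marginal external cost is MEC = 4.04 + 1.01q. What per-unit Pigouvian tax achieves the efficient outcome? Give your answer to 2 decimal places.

Social marginal cost = private MC + MEC = 57.89 + 3.62q.
Set SMC = demand: 57.89 + 3.62q = 239.75 - 1.55q → q* = 35.1760.
The Pigouvian tax equals MEC at q*: 4.04 + 1.01×35.1760 = 39.5678.

tax = 39.57 per unit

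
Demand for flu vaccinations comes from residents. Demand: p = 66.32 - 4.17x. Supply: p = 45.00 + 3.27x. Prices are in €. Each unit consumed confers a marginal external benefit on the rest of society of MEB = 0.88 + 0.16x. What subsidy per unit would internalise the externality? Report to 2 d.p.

subsidy = €1.37 per unit

Social marginal benefit = demand + MEB = 67.20 - 4.01x.
Set SMB = MC: 67.20 - 4.01x = 45.00 + 3.27x → x* = 3.0495.
The Pigouvian subsidy equals MEB at x*: 0.88 + 0.16×3.0495 = 1.3679.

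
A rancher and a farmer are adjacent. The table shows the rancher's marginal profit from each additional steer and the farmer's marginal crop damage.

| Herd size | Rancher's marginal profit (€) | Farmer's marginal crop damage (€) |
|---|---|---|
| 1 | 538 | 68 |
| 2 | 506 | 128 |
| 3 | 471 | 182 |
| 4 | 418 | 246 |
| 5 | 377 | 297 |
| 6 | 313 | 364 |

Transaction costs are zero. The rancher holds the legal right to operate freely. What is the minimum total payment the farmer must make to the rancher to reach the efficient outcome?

Left alone the rancher would choose level 6 (marginal profit stays positive).
Efficient level: k* = 5 (marginal profit ≥ marginal crop damage through 5).
The farmer must at least cover the rancher's forgone profit from cutting 6→5: 313 = 313.

€313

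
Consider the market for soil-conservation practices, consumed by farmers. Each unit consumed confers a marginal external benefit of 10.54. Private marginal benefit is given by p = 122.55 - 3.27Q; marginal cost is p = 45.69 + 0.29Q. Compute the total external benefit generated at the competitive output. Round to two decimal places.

Market equilibrium (private): 45.69 + 0.29Q = 122.55 - 3.27Q → Q_m = 21.5899.
Total external benefit = MEB × Q_m = 10.54 × 21.5899 = 227.5575.

227.56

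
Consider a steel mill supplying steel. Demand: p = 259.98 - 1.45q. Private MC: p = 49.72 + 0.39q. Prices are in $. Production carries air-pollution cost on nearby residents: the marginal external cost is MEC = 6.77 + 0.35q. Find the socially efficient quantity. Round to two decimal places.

Social marginal cost = private MC + MEC = 56.49 + 0.74q.
Set SMC = demand: 56.49 + 0.74q = 259.98 - 1.45q → q* = 92.9178.

q* = 92.92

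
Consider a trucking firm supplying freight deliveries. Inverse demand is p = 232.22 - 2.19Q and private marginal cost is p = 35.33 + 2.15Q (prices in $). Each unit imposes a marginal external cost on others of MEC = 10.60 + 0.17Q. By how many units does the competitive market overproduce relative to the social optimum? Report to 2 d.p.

4.06 units

Market equilibrium (private): 35.33 + 2.15Q = 232.22 - 2.19Q → Q_m = 45.3664.
Social marginal cost = private MC + MEC = 45.93 + 2.32Q.
Set SMC = demand: 45.93 + 2.32Q = 232.22 - 2.19Q → Q* = 41.3060.
Gap = |45.3664 − 41.3060| = 4.0604.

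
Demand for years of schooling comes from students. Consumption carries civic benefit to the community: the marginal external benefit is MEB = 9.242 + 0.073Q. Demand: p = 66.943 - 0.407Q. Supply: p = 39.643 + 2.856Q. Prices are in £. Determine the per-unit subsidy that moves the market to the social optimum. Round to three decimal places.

Social marginal benefit = demand + MEB = 76.185 - 0.334Q.
Set SMB = MC: 76.185 - 0.334Q = 39.643 + 2.856Q → Q* = 11.4552.
The Pigouvian subsidy equals MEB at Q*: 9.242 + 0.073×11.4552 = 10.0782.

subsidy = £10.078 per unit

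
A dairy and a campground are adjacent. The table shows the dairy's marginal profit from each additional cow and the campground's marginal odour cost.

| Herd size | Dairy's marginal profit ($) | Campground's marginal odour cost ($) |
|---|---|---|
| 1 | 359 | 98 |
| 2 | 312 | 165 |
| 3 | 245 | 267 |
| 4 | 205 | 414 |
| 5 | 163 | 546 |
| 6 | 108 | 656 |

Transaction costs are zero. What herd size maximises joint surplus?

Bargaining reaches the level where marginal profit last exceeds marginal odour cost.
That holds through level 2 (312 ≥ 165) but not at 3 (245 < 267).

2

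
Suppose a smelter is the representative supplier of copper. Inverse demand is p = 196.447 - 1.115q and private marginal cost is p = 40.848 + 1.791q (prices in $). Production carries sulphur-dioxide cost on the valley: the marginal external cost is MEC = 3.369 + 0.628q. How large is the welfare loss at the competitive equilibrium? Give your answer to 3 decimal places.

DWL = $193.634

Market equilibrium (private): 40.848 + 1.791q = 196.447 - 1.115q → q_m = 53.5440.
Social marginal cost = private MC + MEC = 44.217 + 2.419q.
Set SMC = demand: 44.217 + 2.419q = 196.447 - 1.115q → q* = 43.0758.
Between q* and q_m the wedge SMC − demand runs linearly from 0 to MEC(q_m), so the loss is a triangle.
DWL = ½ × 10.4682 × 36.9947 = 193.6340.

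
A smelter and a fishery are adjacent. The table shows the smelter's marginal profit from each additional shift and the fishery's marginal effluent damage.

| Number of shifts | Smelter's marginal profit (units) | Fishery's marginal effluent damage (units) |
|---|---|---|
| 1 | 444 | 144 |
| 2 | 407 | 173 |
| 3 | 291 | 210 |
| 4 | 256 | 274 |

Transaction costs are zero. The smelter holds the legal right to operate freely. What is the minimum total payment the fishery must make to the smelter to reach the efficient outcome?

256

Left alone the smelter would choose level 4 (marginal profit stays positive).
Efficient level: k* = 3 (marginal profit ≥ marginal effluent damage through 3).
The fishery must at least cover the smelter's forgone profit from cutting 4→3: 256 = 256.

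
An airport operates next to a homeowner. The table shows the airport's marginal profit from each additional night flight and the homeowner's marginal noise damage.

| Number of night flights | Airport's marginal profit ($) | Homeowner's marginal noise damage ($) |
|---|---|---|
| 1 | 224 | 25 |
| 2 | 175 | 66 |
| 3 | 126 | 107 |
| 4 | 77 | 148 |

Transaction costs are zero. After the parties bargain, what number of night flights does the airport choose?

Bargaining reaches the level where marginal profit last exceeds marginal noise damage.
That holds through level 3 (126 ≥ 107) but not at 4 (77 < 148).

3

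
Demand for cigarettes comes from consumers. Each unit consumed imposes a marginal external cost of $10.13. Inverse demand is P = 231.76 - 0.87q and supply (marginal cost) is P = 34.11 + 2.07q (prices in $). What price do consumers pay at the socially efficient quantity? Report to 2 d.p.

P = $176.27

Social marginal benefit = demand − MEC = 221.63 - 0.87q.
Set SMB = MC: 221.63 - 0.87q = 34.11 + 2.07q → q* = 63.7823.
Consumer price on the demand curve at q*: 231.76 − 0.87×63.7823 = 176.2694.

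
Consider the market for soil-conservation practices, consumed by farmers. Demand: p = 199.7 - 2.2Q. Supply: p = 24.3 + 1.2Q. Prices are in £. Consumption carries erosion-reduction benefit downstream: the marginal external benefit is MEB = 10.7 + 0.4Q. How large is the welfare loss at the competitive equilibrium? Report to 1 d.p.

DWL = £163.7

Market equilibrium (private): 24.3 + 1.2Q = 199.7 - 2.2Q → Q_m = 51.5882.
Social marginal benefit = demand + MEB = 210.4 - 1.8Q.
Set SMB = MC: 210.4 - 1.8Q = 24.3 + 1.2Q → Q* = 62.0333.
The welfare-loss triangle has base |Q_m − Q*| and height MEB(Q_m) (the vertical gap between SMB and MC is zero at Q* and MEB at Q_m).
DWL = ½ × 10.4451 × 31.3353 = 163.6502.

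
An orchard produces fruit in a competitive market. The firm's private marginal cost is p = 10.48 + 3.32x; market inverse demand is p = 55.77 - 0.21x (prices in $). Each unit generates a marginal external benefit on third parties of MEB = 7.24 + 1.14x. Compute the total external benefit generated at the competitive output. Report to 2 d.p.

Market equilibrium (private): 10.48 + 3.32x = 55.77 - 0.21x → x_m = 12.8300.
Total external benefit = ∫₀^{x_m} (7.24 + 1.14x) dx = 7.24×12.8300 + ½×1.14×12.8300² = 186.7163.

$186.72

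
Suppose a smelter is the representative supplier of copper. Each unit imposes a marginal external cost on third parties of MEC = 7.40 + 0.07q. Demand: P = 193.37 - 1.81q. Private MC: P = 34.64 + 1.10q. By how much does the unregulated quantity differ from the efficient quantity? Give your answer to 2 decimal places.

Market equilibrium (private): 34.64 + 1.10q = 193.37 - 1.81q → q_m = 54.5464.
Social marginal cost = private MC + MEC = 42.04 + 1.17q.
Set SMC = demand: 42.04 + 1.17q = 193.37 - 1.81q → q* = 50.7819.
Gap = |54.5464 − 50.7819| = 3.7645.

3.76 units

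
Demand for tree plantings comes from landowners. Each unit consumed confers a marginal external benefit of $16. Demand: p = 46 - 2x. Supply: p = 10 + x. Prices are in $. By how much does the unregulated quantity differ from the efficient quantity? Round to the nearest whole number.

5 units

Market equilibrium (private): 10 + x = 46 - 2x → x_m = 12.0000.
Social marginal benefit = demand + MEB = 62 - 2x.
Set SMB = MC: 62 - 2x = 10 + x → x* = 17.3333.
Gap = |12.0000 − 17.3333| = 5.3333.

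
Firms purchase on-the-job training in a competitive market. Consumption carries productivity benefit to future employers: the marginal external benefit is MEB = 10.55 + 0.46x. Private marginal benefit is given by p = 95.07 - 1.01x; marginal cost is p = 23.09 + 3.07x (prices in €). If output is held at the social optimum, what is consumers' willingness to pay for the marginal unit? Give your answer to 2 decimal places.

Social marginal benefit = demand + MEB = 105.62 - 0.55x.
Set SMB = MC: 105.62 - 0.55x = 23.09 + 3.07x → x* = 22.7983.
Consumer price on the demand curve at x*: 95.07 − 1.01×22.7983 = 72.0437.

P = €72.04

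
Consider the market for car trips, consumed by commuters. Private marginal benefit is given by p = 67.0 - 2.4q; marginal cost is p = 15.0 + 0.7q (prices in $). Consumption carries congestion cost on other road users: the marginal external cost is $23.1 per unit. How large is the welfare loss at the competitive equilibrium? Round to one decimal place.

DWL = $86.1

Market equilibrium (private): 15.0 + 0.7q = 67.0 - 2.4q → q_m = 16.7742.
Social marginal benefit = demand − MEC = 43.9 - 2.4q.
Set SMB = MC: 43.9 - 2.4q = 15.0 + 0.7q → q* = 9.3226.
Height of the DWL triangle at q_m is MC(q_m) − SMB(q_m) = MEC(q_m) = 23.1000.
DWL = ½ × 7.4516 × 23.1000 = 86.0660.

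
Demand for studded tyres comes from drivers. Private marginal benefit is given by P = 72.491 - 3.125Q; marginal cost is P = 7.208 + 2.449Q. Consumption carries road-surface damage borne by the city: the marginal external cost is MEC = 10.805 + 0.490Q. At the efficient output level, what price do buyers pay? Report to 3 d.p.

P = 44.417

Social marginal benefit = demand − MEC = 61.686 - 3.615Q.
Set SMB = MC: 61.686 - 3.615Q = 7.208 + 2.449Q → Q* = 8.9838.
Consumer price on the demand curve at Q*: 72.491 − 3.125×8.9838 = 44.4166.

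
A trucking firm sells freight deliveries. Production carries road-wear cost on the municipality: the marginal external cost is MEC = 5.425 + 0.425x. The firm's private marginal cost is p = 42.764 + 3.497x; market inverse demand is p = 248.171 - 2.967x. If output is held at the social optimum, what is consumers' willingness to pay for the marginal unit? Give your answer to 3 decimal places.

P = 162.041

Social marginal cost = private MC + MEC = 48.189 + 3.922x.
Set SMC = demand: 48.189 + 3.922x = 248.171 - 2.967x → x* = 29.0292.
Consumer price on the demand curve at x*: 248.171 − 2.967×29.0292 = 162.0414.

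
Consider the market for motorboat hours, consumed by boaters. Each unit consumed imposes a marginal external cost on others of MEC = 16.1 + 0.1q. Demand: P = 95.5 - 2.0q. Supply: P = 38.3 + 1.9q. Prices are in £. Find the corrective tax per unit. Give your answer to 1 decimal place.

Social marginal benefit = demand − MEC = 79.4 - 2.1q.
Set SMB = MC: 79.4 - 2.1q = 38.3 + 1.9q → q* = 10.2750.
The Pigouvian tax equals MEC at q*: 16.1 + 0.1×10.2750 = 17.1275.

tax = £17.1 per unit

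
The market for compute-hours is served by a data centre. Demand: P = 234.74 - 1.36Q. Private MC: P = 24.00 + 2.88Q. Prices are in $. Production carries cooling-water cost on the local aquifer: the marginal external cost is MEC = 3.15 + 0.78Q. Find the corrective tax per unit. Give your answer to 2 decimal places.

tax = $35.41 per unit

Social marginal cost = private MC + MEC = 27.15 + 3.66Q.
Set SMC = demand: 27.15 + 3.66Q = 234.74 - 1.36Q → Q* = 41.3526.
The Pigouvian tax equals MEC at Q*: 3.15 + 0.78×41.3526 = 35.4050.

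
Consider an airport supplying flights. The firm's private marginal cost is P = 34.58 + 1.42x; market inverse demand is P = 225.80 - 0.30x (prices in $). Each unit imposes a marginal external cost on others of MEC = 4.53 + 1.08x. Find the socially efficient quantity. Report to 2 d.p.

Social marginal cost = private MC + MEC = 39.11 + 2.50x.
Set SMC = demand: 39.11 + 2.50x = 225.80 - 0.30x → x* = 66.6750.

x* = 66.68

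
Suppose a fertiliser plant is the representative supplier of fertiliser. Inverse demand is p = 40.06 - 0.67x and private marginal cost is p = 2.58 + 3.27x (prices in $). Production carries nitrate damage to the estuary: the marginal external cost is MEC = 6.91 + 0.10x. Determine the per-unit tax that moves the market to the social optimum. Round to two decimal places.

Social marginal cost = private MC + MEC = 9.49 + 3.37x.
Set SMC = demand: 9.49 + 3.37x = 40.06 - 0.67x → x* = 7.5668.
The Pigouvian tax equals MEC at x*: 6.91 + 0.10×7.5668 = 7.6667.

tax = $7.67 per unit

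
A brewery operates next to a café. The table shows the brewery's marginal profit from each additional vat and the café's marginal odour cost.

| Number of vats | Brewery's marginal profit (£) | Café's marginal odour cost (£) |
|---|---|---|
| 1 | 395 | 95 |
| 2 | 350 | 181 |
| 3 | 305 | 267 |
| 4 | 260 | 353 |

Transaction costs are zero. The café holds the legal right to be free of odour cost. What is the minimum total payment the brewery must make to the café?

Efficient level: marginal profit ≥ marginal odour cost through level 3, so k* = 3.
With the café holding the right, the brewery must at least compensate total damage at k*: 95 + 181 + 267 = 543.

£543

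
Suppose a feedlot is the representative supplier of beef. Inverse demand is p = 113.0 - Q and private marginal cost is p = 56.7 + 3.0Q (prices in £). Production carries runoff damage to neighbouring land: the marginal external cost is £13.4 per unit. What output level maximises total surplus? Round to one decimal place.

Social marginal cost = private MC + MEC = 70.1 + 3.0Q.
Set SMC = demand: 70.1 + 3.0Q = 113.0 - Q → Q* = 10.7250.

Q* = 10.7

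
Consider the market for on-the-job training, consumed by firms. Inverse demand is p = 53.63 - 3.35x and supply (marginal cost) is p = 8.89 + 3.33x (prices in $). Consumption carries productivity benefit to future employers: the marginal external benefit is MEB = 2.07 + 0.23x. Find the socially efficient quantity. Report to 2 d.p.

x* = 7.26

Social marginal benefit = demand + MEB = 55.70 - 3.12x.
Set SMB = MC: 55.70 - 3.12x = 8.89 + 3.33x → x* = 7.2574.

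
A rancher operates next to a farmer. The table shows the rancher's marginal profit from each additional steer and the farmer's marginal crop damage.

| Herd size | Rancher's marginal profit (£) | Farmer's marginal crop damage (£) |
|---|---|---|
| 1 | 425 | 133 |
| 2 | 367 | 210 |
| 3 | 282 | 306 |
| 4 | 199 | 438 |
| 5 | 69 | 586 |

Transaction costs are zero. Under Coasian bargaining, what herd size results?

2

Bargaining reaches the level where marginal profit last exceeds marginal crop damage.
That holds through level 2 (367 ≥ 210) but not at 3 (282 < 306).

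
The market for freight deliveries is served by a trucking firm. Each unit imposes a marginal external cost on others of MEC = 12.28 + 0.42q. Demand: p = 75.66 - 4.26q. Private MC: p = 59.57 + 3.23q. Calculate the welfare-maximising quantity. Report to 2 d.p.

Social marginal cost = private MC + MEC = 71.85 + 3.65q.
Set SMC = demand: 71.85 + 3.65q = 75.66 - 4.26q → q* = 0.4817.

q* = 0.48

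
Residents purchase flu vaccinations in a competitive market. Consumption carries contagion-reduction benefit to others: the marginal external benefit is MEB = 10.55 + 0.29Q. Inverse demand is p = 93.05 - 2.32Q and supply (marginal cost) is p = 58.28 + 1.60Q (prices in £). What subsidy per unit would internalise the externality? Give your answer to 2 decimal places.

subsidy = £14.17 per unit

Social marginal benefit = demand + MEB = 103.60 - 2.03Q.
Set SMB = MC: 103.60 - 2.03Q = 58.28 + 1.60Q → Q* = 12.4848.
The Pigouvian subsidy equals MEB at Q*: 10.55 + 0.29×12.4848 = 14.1706.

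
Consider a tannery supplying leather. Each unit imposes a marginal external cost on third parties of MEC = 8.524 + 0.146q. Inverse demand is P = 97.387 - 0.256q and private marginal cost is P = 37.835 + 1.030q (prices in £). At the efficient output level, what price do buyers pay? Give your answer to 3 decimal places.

Social marginal cost = private MC + MEC = 46.359 + 1.176q.
Set SMC = demand: 46.359 + 1.176q = 97.387 - 0.256q → q* = 35.6341.
Consumer price on the demand curve at q*: 97.387 − 0.256×35.6341 = 88.2647.

P = £88.265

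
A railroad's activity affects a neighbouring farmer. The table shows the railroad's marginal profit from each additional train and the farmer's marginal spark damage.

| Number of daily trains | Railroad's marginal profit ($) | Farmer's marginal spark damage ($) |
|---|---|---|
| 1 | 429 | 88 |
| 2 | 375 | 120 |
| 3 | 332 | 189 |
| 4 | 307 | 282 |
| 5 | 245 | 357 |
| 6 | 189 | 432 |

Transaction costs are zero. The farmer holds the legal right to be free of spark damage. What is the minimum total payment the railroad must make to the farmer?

Efficient level: marginal profit ≥ marginal spark damage through level 4, so k* = 4.
With the farmer holding the right, the railroad must at least compensate total damage at k*: 88 + 120 + 189 + 282 = 679.

$679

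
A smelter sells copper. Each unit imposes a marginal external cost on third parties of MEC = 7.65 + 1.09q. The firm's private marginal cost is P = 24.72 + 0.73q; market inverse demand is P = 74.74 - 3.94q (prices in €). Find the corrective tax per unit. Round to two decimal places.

tax = €15.67 per unit

Social marginal cost = private MC + MEC = 32.37 + 1.82q.
Set SMC = demand: 32.37 + 1.82q = 74.74 - 3.94q → q* = 7.3559.
The Pigouvian tax equals MEC at q*: 7.65 + 1.09×7.3559 = 15.6679.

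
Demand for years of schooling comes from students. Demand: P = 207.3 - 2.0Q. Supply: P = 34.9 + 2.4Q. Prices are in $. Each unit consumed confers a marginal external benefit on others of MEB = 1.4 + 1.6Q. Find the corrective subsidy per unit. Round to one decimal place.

subsidy = $100.7 per unit

Social marginal benefit = demand + MEB = 208.7 - 0.4Q.
Set SMB = MC: 208.7 - 0.4Q = 34.9 + 2.4Q → Q* = 62.0714.
The Pigouvian subsidy equals MEB at Q*: 1.4 + 1.6×62.0714 = 100.7142.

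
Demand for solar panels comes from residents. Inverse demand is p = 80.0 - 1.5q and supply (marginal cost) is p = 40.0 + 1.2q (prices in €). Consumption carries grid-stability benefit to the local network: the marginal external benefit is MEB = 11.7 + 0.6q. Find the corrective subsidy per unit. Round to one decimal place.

Social marginal benefit = demand + MEB = 91.7 - 0.9q.
Set SMB = MC: 91.7 - 0.9q = 40.0 + 1.2q → q* = 24.6190.
The Pigouvian subsidy equals MEB at q*: 11.7 + 0.6×24.6190 = 26.4714.

subsidy = €26.5 per unit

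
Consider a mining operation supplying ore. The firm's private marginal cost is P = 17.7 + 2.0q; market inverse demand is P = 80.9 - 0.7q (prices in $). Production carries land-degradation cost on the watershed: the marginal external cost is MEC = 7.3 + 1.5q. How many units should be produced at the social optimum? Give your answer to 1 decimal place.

q* = 13.3

Social marginal cost = private MC + MEC = 25.0 + 3.5q.
Set SMC = demand: 25.0 + 3.5q = 80.9 - 0.7q → q* = 13.3095.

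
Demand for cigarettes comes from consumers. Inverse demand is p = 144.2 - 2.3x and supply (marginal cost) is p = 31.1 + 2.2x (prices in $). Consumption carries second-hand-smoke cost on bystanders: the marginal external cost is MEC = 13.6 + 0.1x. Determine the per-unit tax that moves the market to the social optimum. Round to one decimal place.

tax = $15.8 per unit

Social marginal benefit = demand − MEC = 130.6 - 2.4x.
Set SMB = MC: 130.6 - 2.4x = 31.1 + 2.2x → x* = 21.6304.
The Pigouvian tax equals MEC at x*: 13.6 + 0.1×21.6304 = 15.7630.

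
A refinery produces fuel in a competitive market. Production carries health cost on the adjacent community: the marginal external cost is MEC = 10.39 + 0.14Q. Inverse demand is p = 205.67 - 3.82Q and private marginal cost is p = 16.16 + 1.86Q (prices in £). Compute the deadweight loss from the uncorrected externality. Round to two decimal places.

DWL = £19.49

Market equilibrium (private): 16.16 + 1.86Q = 205.67 - 3.82Q → Q_m = 33.3644.
Social marginal cost = private MC + MEC = 26.55 + 2.00Q.
Set SMC = demand: 26.55 + 2.00Q = 205.67 - 3.82Q → Q* = 30.7766.
The welfare-loss triangle has base |Q_m − Q*| and height MEC(Q_m) (the vertical gap between SMC and demand is zero at Q* and MEC at Q_m).
DWL = ½ × 2.5878 × 15.0610 = 19.4874.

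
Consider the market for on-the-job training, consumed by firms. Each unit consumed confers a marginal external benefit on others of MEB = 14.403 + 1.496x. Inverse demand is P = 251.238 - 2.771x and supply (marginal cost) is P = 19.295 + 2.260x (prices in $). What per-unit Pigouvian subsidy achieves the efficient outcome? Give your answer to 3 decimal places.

subsidy = $118.656 per unit

Social marginal benefit = demand + MEB = 265.641 - 1.275x.
Set SMB = MC: 265.641 - 1.275x = 19.295 + 2.260x → x* = 69.6877.
The Pigouvian subsidy equals MEB at x*: 14.403 + 1.496×69.6877 = 118.6558.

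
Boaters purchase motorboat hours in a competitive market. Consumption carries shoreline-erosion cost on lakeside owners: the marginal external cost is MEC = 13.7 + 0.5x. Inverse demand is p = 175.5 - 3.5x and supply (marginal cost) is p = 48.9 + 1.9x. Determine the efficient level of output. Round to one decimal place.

x* = 19.1

Social marginal benefit = demand − MEC = 161.8 - 4.0x.
Set SMB = MC: 161.8 - 4.0x = 48.9 + 1.9x → x* = 19.1356.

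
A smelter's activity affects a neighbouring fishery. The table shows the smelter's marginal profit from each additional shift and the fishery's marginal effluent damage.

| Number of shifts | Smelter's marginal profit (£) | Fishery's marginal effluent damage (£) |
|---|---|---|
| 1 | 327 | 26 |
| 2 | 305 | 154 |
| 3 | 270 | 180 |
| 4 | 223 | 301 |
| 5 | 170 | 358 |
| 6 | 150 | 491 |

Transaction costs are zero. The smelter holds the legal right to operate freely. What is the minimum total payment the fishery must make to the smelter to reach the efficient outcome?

£543

Left alone the smelter would choose level 6 (marginal profit stays positive).
Efficient level: k* = 3 (marginal profit ≥ marginal effluent damage through 3).
The fishery must at least cover the smelter's forgone profit from cutting 6→3: 223 + 170 + 150 = 543.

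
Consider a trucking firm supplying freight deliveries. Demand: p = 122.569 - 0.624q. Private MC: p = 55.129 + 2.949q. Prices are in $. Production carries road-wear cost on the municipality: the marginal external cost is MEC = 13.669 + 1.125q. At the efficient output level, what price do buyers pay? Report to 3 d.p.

Social marginal cost = private MC + MEC = 68.798 + 4.074q.
Set SMC = demand: 68.798 + 4.074q = 122.569 - 0.624q → q* = 11.4455.
Consumer price on the demand curve at q*: 122.569 − 0.624×11.4455 = 115.4270.

P = $115.427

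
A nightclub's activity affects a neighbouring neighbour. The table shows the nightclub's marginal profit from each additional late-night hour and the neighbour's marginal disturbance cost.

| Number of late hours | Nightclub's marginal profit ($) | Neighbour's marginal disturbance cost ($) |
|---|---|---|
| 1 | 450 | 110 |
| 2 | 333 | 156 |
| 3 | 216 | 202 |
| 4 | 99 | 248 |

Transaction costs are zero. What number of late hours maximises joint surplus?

Bargaining reaches the level where marginal profit last exceeds marginal disturbance cost.
That holds through level 3 (216 ≥ 202) but not at 4 (99 < 248).

3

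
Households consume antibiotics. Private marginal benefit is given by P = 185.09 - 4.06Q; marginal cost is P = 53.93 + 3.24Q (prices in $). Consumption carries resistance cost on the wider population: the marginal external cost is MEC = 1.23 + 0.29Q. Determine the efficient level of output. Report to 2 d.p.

Social marginal benefit = demand − MEC = 183.86 - 4.35Q.
Set SMB = MC: 183.86 - 4.35Q = 53.93 + 3.24Q → Q* = 17.1186.

Q* = 17.12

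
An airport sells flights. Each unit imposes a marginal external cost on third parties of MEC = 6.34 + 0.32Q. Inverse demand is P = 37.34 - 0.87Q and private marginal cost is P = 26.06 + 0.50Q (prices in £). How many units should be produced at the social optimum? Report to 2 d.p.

Social marginal cost = private MC + MEC = 32.40 + 0.82Q.
Set SMC = demand: 32.40 + 0.82Q = 37.34 - 0.87Q → Q* = 2.9231.

Q* = 2.92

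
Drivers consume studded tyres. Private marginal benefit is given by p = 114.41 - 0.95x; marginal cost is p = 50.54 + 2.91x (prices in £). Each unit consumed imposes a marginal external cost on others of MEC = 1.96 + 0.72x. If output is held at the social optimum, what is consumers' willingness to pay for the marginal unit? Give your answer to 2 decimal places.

P = £101.57

Social marginal benefit = demand − MEC = 112.45 - 1.67x.
Set SMB = MC: 112.45 - 1.67x = 50.54 + 2.91x → x* = 13.5175.
Consumer price on the demand curve at x*: 114.41 − 0.95×13.5175 = 101.5684.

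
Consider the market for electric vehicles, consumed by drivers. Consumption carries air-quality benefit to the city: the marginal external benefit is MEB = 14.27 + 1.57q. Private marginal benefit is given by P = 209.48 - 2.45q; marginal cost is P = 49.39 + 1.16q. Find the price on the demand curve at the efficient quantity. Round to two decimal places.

Social marginal benefit = demand + MEB = 223.75 - 0.88q.
Set SMB = MC: 223.75 - 0.88q = 49.39 + 1.16q → q* = 85.4706.
Consumer price on the demand curve at q*: 209.48 − 2.45×85.4706 = 0.0770.

P = 0.08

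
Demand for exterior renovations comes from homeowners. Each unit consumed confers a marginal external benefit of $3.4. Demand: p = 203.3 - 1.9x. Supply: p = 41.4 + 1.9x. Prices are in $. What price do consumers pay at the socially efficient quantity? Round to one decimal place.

Social marginal benefit = demand + MEB = 206.7 - 1.9x.
Set SMB = MC: 206.7 - 1.9x = 41.4 + 1.9x → x* = 43.5000.
Consumer price on the demand curve at x*: 203.3 − 1.9×43.5000 = 120.6500.

P = $120.7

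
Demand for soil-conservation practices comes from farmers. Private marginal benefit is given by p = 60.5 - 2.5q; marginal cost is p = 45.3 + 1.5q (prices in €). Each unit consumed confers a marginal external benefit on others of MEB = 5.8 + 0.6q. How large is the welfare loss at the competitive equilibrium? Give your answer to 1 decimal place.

DWL = €9.6

Market equilibrium (private): 45.3 + 1.5q = 60.5 - 2.5q → q_m = 3.8000.
Social marginal benefit = demand + MEB = 66.3 - 1.9q.
Set SMB = MC: 66.3 - 1.9q = 45.3 + 1.5q → q* = 6.1765.
Between q* and q_m the wedge SMB − MC runs linearly from 0 to MEB(q_m), so the loss is a triangle.
DWL = ½ × 2.3765 × 8.0800 = 9.6011.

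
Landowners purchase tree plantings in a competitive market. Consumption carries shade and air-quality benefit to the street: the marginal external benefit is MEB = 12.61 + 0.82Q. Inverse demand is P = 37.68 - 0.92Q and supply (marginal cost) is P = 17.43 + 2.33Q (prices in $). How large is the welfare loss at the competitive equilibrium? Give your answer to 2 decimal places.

DWL = $64.60

Market equilibrium (private): 17.43 + 2.33Q = 37.68 - 0.92Q → Q_m = 6.2308.
Social marginal benefit = demand + MEB = 50.29 - 0.10Q.
Set SMB = MC: 50.29 - 0.10Q = 17.43 + 2.33Q → Q* = 13.5226.
Between Q* and Q_m the wedge SMB − MC runs linearly from 0 to MEB(Q_m), so the loss is a triangle.
DWL = ½ × 7.2918 × 17.7192 = 64.6024.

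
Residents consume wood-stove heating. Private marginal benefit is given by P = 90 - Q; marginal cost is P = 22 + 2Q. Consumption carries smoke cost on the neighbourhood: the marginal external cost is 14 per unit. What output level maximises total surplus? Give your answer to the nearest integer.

Social marginal benefit = demand − MEC = 76 - Q.
Set SMB = MC: 76 - Q = 22 + 2Q → Q* = 18.0000.

Q* = 18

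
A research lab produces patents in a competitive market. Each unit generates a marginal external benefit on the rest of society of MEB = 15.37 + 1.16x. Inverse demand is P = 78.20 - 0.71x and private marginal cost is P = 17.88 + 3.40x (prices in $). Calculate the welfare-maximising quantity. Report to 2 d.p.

x* = 25.66

Social marginal cost = private MC − MEB = 2.51 + 2.24x.
Set SMC = demand: 2.51 + 2.24x = 78.20 - 0.71x → x* = 25.6576.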